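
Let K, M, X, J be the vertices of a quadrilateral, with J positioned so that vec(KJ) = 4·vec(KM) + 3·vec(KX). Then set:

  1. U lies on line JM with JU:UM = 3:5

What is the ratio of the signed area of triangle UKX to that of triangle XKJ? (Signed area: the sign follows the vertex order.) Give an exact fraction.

Work in coordinates with K = (0, 0), M = (1, 0), X = (0, 1), J = (4, 3).
1. U lies on line JM with JU:UM = 3:5 ⇒ U = (23/8, 15/8)
2·[UKX] = -23/8, 2·[XKJ] = 4
[UKX]:[XKJ] = -23/8:4 = -23/32

[UKX]:[XKJ] = -23/32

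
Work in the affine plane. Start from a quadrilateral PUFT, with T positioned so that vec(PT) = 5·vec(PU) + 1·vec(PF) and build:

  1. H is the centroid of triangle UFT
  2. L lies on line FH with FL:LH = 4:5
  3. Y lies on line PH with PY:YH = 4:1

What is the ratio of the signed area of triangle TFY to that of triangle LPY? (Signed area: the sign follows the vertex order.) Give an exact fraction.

[TFY]:[LPY] = 21/8

Work in coordinates with P = (0, 0), U = (1, 0), F = (0, 1), T = (5, 1).
1. H is the centroid of triangle UFT ⇒ H = (2, 2/3)
2. L lies on line FH with FL:LH = 4:5 ⇒ L = (8/9, 23/27)
3. Y lies on line PH with PY:YH = 4:1 ⇒ Y = (8/5, 8/15)
2·[TFY] = 7/3, 2·[LPY] = 8/9
[TFY]:[LPY] = 7/3:8/9 = 21/8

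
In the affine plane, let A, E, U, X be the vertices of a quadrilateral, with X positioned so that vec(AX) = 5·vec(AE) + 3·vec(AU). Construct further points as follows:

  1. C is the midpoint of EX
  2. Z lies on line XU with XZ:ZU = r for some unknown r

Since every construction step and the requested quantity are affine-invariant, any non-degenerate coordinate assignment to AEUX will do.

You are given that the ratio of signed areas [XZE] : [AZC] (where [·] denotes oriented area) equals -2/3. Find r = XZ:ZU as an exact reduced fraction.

r = 1/5

Assign A = (0, 0), E = (1, 0), U = (0, 1), X = (5, 3) — the answer is frame-independent, so this choice is without loss of generality.
1. C is the midpoint of EX ⇒ C = (3, 3/2)
2. With XZ:ZU = r, write λ = r/(r+1) so Z = X + λ·(U−X); Z is affine-linear in λ
Every point depending on Z is an affine combination of Z and λ-independent points, so each such coordinate is linear in λ; the λ² term in each signed area is a multiple of (U−X)×(U−X) = 0, so 2·[XZE] and 2·[AZC] are each linear in λ. Evaluating at λ=0 and λ=1:
  2·[XZE] = 7·λ,   2·[AZC] = -3/2·λ − 3/2
So [XZE]:[AZC] = (7·λ) / (-3/2·λ − 3/2). Setting this equal to -2/3:
  7·λ = -2/3·(-3/2·λ − 3/2)  ⇒  λ = 1/6
Then r = λ/(1−λ) = (1/6)/(5/6) = 1/5. Check: with r = 1/5, Z = (25/6, 8/3) and [XZE]:[AZC] = -2/3 as required.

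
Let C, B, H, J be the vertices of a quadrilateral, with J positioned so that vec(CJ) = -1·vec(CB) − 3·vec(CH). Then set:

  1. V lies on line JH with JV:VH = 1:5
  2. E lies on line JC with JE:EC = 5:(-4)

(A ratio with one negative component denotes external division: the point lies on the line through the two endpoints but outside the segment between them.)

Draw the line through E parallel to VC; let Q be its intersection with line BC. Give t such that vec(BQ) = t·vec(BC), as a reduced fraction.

Assign C = (0, 0), B = (1, 0), H = (0, 1), J = (-1, -3) — the answer is frame-independent, so this choice is without loss of generality.
1. V lies on line JH with JV:VH = 1:5 ⇒ V = (-5/6, -7/3)
2. E lies on line JC with JE:EC = 5:(-4) ⇒ E = (4, 12)
through E parallel to VC: direction (5/6, 7/3); meets BC at Q = (-2/7, 0)
Q = B + t·(C−B) with t = 9/7

t = 9/7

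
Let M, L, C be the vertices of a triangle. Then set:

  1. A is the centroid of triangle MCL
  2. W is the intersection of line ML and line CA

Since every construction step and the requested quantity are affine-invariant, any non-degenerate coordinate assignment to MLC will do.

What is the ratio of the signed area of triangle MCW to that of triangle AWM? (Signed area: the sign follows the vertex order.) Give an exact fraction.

[MCW]:[AWM] = 3

Set M = (0, 0), L = (1, 0), C = (0, 1); any affine frame gives the same invariant.
1. A is the centroid of triangle MCL ⇒ A = (1/3, 1/3)
2. W is the intersection of line ML and line CA ⇒ W = (1/2, 0)
2·[MCW] = -1/2, 2·[AWM] = -1/6
[MCW]:[AWM] = -1/2:-1/6 = 3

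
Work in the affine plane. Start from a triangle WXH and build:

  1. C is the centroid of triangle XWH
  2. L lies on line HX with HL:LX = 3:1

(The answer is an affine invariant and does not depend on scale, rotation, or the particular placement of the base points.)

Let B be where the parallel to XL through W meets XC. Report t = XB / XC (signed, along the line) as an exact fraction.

Choose coordinates W = (0, 0), X = (1, 0), H = (0, 1).
1. C is the centroid of triangle XWH ⇒ C = (1/3, 1/3)
2. L lies on line HX with HL:LX = 3:1 ⇒ L = (3/4, 1/4)
through W parallel to XL: direction (-1/4, 1/4); meets XC at B = (-1, 1)
B = X + t·(C−X) with t = 3

t = 3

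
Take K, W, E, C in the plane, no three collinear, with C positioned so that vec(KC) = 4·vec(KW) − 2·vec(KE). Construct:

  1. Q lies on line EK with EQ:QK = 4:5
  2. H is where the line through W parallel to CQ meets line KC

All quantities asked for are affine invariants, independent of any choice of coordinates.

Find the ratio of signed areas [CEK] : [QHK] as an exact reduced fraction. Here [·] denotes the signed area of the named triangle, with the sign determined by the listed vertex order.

Set K = (0, 0), W = (1, 0), E = (0, 1), C = (4, -2); any affine frame gives the same invariant.
1. Q lies on line EK with EQ:QK = 4:5 ⇒ Q = (0, 5/9)
2. H is where the line through W parallel to CQ meets line KC ⇒ H = (23/5, -23/10)
2·[CEK] = 4, 2·[QHK] = -23/9
[CEK]:[QHK] = 4:-23/9 = -36/23

[CEK]:[QHK] = -36/23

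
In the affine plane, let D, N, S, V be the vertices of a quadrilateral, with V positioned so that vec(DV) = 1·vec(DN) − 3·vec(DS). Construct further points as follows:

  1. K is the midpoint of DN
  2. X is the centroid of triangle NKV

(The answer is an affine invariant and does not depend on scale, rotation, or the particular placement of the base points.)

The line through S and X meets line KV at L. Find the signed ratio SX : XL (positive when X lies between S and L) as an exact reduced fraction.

SX:XL = -3

Assign D = (0, 0), N = (1, 0), S = (0, 1), V = (1, -3) — the answer is frame-independent, so this choice is without loss of generality.
1. K is the midpoint of DN ⇒ K = (1/2, 0)
2. X is the centroid of triangle NKV ⇒ X = (5/6, -1)
line SX meets KV at L = (5/9, -1/3)
X = S + t·(L−S) with t = 3/2, so SX:XL = 3/2:-1/2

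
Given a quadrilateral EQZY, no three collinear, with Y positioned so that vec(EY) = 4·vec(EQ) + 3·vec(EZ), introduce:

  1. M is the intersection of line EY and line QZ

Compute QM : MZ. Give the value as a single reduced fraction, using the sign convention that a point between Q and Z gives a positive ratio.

Choose coordinates E = (0, 0), Q = (1, 0), Z = (0, 1), Y = (4, 3).
1. M is the intersection of line EY and line QZ ⇒ M = (4/7, 3/7)
M = Q + t·(Z−Q) with t = 3/7, so QM:MZ = t:(1−t) = 3/7:4/7

QM:MZ = 3/4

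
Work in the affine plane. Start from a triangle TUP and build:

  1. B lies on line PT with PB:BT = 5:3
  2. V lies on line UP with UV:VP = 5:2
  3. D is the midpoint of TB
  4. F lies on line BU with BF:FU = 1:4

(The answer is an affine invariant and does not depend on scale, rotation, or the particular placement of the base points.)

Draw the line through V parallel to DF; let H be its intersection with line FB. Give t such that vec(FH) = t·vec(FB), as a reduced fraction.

Set T = (0, 0), U = (1, 0), P = (0, 1); any affine frame gives the same invariant.
1. B lies on line PT with PB:BT = 5:3 ⇒ B = (0, 3/8)
2. V lies on line UP with UV:VP = 5:2 ⇒ V = (2/7, 5/7)
3. D is the midpoint of TB ⇒ D = (0, 3/16)
4. F lies on line BU with BF:FU = 1:4 ⇒ F = (1/5, 3/10)
through V parallel to DF: direction (1/5, 9/80); meets FB at H = (-4/21, 25/56)
H = F + t·(B−F) with t = 41/21

t = 41/21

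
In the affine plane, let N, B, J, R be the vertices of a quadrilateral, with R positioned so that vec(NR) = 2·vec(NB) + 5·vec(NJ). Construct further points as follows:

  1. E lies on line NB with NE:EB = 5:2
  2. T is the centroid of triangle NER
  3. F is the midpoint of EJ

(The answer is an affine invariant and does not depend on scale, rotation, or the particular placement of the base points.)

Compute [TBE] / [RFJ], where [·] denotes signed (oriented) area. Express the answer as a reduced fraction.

Choose coordinates N = (0, 0), B = (1, 0), J = (0, 1), R = (2, 5).
1. E lies on line NB with NE:EB = 5:2 ⇒ E = (5/7, 0)
2. T is the centroid of triangle NER ⇒ T = (19/21, 5/3)
3. F is the midpoint of EJ ⇒ F = (5/14, 1/2)
2·[TBE] = -10/21, 2·[RFJ] = -17/7
[TBE]:[RFJ] = -10/21:-17/7 = 10/51

[TBE]:[RFJ] = 10/51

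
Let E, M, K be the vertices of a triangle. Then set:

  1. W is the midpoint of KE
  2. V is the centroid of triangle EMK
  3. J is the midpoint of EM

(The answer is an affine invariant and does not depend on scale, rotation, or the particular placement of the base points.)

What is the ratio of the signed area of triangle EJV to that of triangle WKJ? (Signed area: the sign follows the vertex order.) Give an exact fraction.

Work in coordinates with E = (0, 0), M = (1, 0), K = (0, 1).
1. W is the midpoint of KE ⇒ W = (0, 1/2)
2. V is the centroid of triangle EMK ⇒ V = (1/3, 1/3)
3. J is the midpoint of EM ⇒ J = (1/2, 0)
2·[EJV] = 1/6, 2·[WKJ] = -1/4
[EJV]:[WKJ] = 1/6:-1/4 = -2/3

[EJV]:[WKJ] = -2/3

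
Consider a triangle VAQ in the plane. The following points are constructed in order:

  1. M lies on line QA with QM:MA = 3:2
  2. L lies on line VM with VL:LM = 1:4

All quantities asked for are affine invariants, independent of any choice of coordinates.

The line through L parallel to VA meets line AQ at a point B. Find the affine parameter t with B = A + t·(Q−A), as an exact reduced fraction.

Choose coordinates V = (0, 0), A = (1, 0), Q = (0, 1).
1. M lies on line QA with QM:MA = 3:2 ⇒ M = (3/5, 2/5)
2. L lies on line VM with VL:LM = 1:4 ⇒ L = (3/25, 2/25)
through L parallel to VA: direction (1, 0); meets AQ at B = (23/25, 2/25)
B = A + t·(Q−A) with t = 2/25

t = 2/25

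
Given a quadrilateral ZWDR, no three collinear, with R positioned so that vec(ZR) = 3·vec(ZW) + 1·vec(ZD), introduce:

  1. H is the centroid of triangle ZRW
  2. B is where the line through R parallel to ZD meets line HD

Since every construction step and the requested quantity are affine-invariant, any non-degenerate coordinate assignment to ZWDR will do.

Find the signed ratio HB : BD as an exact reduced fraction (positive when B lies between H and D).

HB:BD = -5/9

Work in coordinates with Z = (0, 0), W = (1, 0), D = (0, 1), R = (3, 1).
1. H is the centroid of triangle ZRW ⇒ H = (4/3, 1/3)
2. B is where the line through R parallel to ZD meets line HD ⇒ B = (3, -1/2)
B = H + t·(D−H) with t = -5/4, so HB:BD = t:(1−t) = -5/4:9/4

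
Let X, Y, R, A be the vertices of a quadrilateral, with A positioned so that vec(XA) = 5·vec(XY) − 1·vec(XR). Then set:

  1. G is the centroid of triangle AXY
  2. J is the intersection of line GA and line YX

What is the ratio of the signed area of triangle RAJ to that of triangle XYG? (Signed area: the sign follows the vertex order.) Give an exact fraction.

[RAJ]:[XYG] = 12

Assign X = (0, 0), Y = (1, 0), R = (0, 1), A = (5, -1) — the answer is frame-independent, so this choice is without loss of generality.
1. G is the centroid of triangle AXY ⇒ G = (2, -1/3)
2. J is the intersection of line GA and line YX ⇒ J = (1/2, 0)
2·[RAJ] = -4, 2·[XYG] = -1/3
[RAJ]:[XYG] = -4:-1/3 = 12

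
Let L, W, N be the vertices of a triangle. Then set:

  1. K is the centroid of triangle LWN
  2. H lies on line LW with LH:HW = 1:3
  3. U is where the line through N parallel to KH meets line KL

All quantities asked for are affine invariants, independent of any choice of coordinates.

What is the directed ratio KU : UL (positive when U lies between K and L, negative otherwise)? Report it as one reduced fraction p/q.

KU:UL = -2

Set L = (0, 0), W = (1, 0), N = (0, 1); any affine frame gives the same invariant.
1. K is the centroid of triangle LWN ⇒ K = (1/3, 1/3)
2. H lies on line LW with LH:HW = 1:3 ⇒ H = (1/4, 0)
3. U is where the line through N parallel to KH meets line KL ⇒ U = (-1/3, -1/3)
U = K + t·(L−K) with t = 2, so KU:UL = t:(1−t) = 2:-1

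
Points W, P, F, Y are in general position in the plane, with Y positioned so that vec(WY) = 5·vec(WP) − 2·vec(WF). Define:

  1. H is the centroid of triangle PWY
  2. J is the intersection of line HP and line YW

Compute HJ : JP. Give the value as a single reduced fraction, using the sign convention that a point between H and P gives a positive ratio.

Set W = (0, 0), P = (1, 0), F = (0, 1), Y = (5, -2); any affine frame gives the same invariant.
1. H is the centroid of triangle PWY ⇒ H = (2, -2/3)
2. J is the intersection of line HP and line YW ⇒ J = (5/2, -1)
J = H + t·(P−H) with t = -1/2, so HJ:JP = t:(1−t) = -1/2:3/2

HJ:JP = -1/3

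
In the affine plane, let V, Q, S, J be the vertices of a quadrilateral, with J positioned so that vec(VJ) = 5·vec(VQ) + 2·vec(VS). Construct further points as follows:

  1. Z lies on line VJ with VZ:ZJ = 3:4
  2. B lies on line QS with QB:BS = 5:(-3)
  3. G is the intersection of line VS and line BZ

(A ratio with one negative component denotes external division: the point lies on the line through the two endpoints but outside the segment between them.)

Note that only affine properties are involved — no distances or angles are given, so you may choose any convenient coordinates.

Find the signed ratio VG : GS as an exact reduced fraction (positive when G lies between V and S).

Choose coordinates V = (0, 0), Q = (1, 0), S = (0, 1), J = (5, 2).
1. Z lies on line VJ with VZ:ZJ = 3:4 ⇒ Z = (15/7, 6/7)
2. B lies on line QS with QB:BS = 5:(-3) ⇒ B = (-3/2, 5/2)
3. G is the intersection of line VS and line BZ ⇒ G = (0, 31/17)
G = V + t·(S−V) with t = 31/17, so VG:GS = t:(1−t) = 31/17:-14/17

VG:GS = -31/14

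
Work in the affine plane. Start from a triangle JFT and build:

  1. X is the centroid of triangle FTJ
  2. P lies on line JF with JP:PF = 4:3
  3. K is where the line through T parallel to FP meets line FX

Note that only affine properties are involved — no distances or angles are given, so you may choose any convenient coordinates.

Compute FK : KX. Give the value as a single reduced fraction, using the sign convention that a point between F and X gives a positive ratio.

FK:KX = -3/2

Work in coordinates with J = (0, 0), F = (1, 0), T = (0, 1).
1. X is the centroid of triangle FTJ ⇒ X = (1/3, 1/3)
2. P lies on line JF with JP:PF = 4:3 ⇒ P = (4/7, 0)
3. K is where the line through T parallel to FP meets line FX ⇒ K = (-1, 1)
K = F + t·(X−F) with t = 3, so FK:KX = t:(1−t) = 3:-2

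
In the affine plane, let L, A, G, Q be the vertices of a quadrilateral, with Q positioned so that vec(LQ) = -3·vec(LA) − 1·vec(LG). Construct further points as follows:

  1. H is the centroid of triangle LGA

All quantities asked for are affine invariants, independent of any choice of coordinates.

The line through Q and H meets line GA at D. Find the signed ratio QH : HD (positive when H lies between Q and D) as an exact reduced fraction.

QH:HD = 14

Assign L = (0, 0), A = (1, 0), G = (0, 1), Q = (-3, -1) — the answer is frame-independent, so this choice is without loss of generality.
1. H is the centroid of triangle LGA ⇒ H = (1/3, 1/3)
line QH meets GA at D = (4/7, 3/7)
H = Q + t·(D−Q) with t = 14/15, so QH:HD = 14/15:1/15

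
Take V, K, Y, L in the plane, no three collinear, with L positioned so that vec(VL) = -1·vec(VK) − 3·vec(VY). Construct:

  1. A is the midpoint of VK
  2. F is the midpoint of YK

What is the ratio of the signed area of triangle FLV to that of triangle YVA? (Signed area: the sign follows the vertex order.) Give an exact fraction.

[FLV]:[YVA] = -2

Set V = (0, 0), K = (1, 0), Y = (0, 1), L = (-1, -3); any affine frame gives the same invariant.
1. A is the midpoint of VK ⇒ A = (1/2, 0)
2. F is the midpoint of YK ⇒ F = (1/2, 1/2)
2·[FLV] = -1, 2·[YVA] = 1/2
[FLV]:[YVA] = -1:1/2 = -2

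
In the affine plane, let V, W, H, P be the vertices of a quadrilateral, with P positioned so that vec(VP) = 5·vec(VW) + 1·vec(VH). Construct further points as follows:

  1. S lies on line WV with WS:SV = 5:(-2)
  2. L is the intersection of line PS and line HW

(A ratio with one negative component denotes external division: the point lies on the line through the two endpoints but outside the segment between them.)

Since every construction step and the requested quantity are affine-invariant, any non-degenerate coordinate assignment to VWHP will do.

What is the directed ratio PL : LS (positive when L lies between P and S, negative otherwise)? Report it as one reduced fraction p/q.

Set V = (0, 0), W = (1, 0), H = (0, 1), P = (5, 1); any affine frame gives the same invariant.
1. S lies on line WV with WS:SV = 5:(-2) ⇒ S = (-2/3, 0)
2. L is the intersection of line PS and line HW ⇒ L = (3/4, 1/4)
L = P + t·(S−P) with t = 3/4, so PL:LS = t:(1−t) = 3/4:1/4

PL:LS = 3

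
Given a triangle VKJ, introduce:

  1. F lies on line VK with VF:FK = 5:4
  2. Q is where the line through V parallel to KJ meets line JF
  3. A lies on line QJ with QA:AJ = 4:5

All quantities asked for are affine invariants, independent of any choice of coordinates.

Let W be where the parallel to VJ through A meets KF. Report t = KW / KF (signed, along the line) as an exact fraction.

t = 11/16

Assign V = (0, 0), K = (1, 0), J = (0, 1) — the answer is frame-independent, so this choice is without loss of generality.
1. F lies on line VK with VF:FK = 5:4 ⇒ F = (5/9, 0)
2. Q is where the line through V parallel to KJ meets line JF ⇒ Q = (5/4, -5/4)
3. A lies on line QJ with QA:AJ = 4:5 ⇒ A = (25/36, -1/4)
through A parallel to VJ: direction (0, 1); meets KF at W = (25/36, 0)
W = K + t·(F−K) with t = 11/16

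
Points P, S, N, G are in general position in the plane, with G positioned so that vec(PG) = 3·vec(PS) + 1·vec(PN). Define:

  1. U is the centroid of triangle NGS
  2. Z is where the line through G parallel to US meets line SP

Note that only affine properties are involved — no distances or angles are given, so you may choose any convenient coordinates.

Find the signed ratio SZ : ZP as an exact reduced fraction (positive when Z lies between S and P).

SZ:ZP = -3/5

Assign P = (0, 0), S = (1, 0), N = (0, 1), G = (3, 1) — the answer is frame-independent, so this choice is without loss of generality.
1. U is the centroid of triangle NGS ⇒ U = (4/3, 2/3)
2. Z is where the line through G parallel to US meets line SP ⇒ Z = (5/2, 0)
Z = S + t·(P−S) with t = -3/2, so SZ:ZP = t:(1−t) = -3/2:5/2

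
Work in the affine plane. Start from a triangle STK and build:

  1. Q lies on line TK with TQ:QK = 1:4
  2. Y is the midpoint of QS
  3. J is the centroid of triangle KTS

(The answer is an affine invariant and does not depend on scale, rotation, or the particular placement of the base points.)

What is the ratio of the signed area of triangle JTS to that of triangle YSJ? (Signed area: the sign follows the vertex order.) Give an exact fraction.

[JTS]:[YSJ] = 10/3

Choose coordinates S = (0, 0), T = (1, 0), K = (0, 1).
1. Q lies on line TK with TQ:QK = 1:4 ⇒ Q = (4/5, 1/5)
2. Y is the midpoint of QS ⇒ Y = (2/5, 1/10)
3. J is the centroid of triangle KTS ⇒ J = (1/3, 1/3)
2·[JTS] = -1/3, 2·[YSJ] = -1/10
[JTS]:[YSJ] = -1/3:-1/10 = 10/3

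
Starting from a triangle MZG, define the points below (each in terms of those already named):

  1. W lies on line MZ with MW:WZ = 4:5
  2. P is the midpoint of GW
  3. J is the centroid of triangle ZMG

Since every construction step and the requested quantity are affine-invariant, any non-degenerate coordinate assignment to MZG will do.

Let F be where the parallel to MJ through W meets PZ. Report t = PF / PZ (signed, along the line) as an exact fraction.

Choose coordinates M = (0, 0), Z = (1, 0), G = (0, 1).
1. W lies on line MZ with MW:WZ = 4:5 ⇒ W = (4/9, 0)
2. P is the midpoint of GW ⇒ P = (2/9, 1/2)
3. J is the centroid of triangle ZMG ⇒ J = (1/3, 1/3)
through W parallel to MJ: direction (1/3, 1/3); meets PZ at F = (137/207, 5/23)
F = P + t·(Z−P) with t = 13/23

t = 13/23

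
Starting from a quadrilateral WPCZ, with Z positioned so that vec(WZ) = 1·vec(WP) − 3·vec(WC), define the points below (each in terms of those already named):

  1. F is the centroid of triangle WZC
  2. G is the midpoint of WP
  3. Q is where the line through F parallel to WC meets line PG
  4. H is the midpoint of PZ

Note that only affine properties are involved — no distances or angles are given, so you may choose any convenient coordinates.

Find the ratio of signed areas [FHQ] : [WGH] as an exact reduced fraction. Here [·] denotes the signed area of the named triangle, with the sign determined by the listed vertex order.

[FHQ]:[WGH] = -16/27

Work in coordinates with W = (0, 0), P = (1, 0), C = (0, 1), Z = (1, -3).
1. F is the centroid of triangle WZC ⇒ F = (1/3, -2/3)
2. G is the midpoint of WP ⇒ G = (1/2, 0)
3. Q is where the line through F parallel to WC meets line PG ⇒ Q = (1/3, 0)
4. H is the midpoint of PZ ⇒ H = (1, -3/2)
2·[FHQ] = 4/9, 2·[WGH] = -3/4
[FHQ]:[WGH] = 4/9:-3/4 = -16/27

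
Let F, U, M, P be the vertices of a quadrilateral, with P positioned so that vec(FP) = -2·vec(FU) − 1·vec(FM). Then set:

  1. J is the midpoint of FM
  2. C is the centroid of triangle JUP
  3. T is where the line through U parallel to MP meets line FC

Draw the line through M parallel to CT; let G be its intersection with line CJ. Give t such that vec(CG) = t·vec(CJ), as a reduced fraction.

t = 2

Work in coordinates with F = (0, 0), U = (1, 0), M = (0, 1), P = (-2, -1).
1. J is the midpoint of FM ⇒ J = (0, 1/2)
2. C is the centroid of triangle JUP ⇒ C = (-1/3, -1/6)
3. T is where the line through U parallel to MP meets line FC ⇒ T = (2, 1)
through M parallel to CT: direction (7/3, 7/6); meets CJ at G = (1/3, 7/6)
G = C + t·(J−C) with t = 2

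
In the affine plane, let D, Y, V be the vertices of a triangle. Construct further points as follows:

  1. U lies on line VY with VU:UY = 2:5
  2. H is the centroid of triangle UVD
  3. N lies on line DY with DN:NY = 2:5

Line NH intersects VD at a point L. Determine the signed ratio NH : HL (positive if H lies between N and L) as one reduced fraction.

Choose coordinates D = (0, 0), Y = (1, 0), V = (0, 1).
1. U lies on line VY with VU:UY = 2:5 ⇒ U = (2/7, 5/7)
2. H is the centroid of triangle UVD ⇒ H = (2/21, 4/7)
3. N lies on line DY with DN:NY = 2:5 ⇒ N = (2/7, 0)
line NH meets VD at L = (0, 6/7)
H = N + t·(L−N) with t = 2/3, so NH:HL = 2/3:1/3

NH:HL = 2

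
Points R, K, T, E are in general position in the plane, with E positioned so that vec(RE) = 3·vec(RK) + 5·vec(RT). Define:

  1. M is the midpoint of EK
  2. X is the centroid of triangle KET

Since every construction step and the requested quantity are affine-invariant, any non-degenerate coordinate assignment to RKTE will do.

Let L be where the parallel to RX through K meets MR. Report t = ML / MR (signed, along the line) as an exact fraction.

Set R = (0, 0), K = (1, 0), T = (0, 1), E = (3, 5); any affine frame gives the same invariant.
1. M is the midpoint of EK ⇒ M = (2, 5/2)
2. X is the centroid of triangle KET ⇒ X = (4/3, 2)
through K parallel to RX: direction (4/3, 2); meets MR at L = (6, 15/2)
L = M + t·(R−M) with t = -2

t = -2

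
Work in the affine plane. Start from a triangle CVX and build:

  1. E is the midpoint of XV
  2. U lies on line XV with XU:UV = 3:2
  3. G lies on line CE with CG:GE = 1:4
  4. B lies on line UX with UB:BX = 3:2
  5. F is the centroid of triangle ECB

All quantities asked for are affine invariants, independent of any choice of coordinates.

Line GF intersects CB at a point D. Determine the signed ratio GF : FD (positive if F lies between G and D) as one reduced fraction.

GF:FD = -2/5

Choose coordinates C = (0, 0), V = (1, 0), X = (0, 1).
1. E is the midpoint of XV ⇒ E = (1/2, 1/2)
2. U lies on line XV with XU:UV = 3:2 ⇒ U = (3/5, 2/5)
3. G lies on line CE with CG:GE = 1:4 ⇒ G = (1/10, 1/10)
4. B lies on line UX with UB:BX = 3:2 ⇒ B = (6/25, 19/25)
5. F is the centroid of triangle ECB ⇒ F = (37/150, 21/50)
line GF meets CB at D = (-3/25, -19/50)
F = G + t·(D−G) with t = -2/3, so GF:FD = -2/3:5/3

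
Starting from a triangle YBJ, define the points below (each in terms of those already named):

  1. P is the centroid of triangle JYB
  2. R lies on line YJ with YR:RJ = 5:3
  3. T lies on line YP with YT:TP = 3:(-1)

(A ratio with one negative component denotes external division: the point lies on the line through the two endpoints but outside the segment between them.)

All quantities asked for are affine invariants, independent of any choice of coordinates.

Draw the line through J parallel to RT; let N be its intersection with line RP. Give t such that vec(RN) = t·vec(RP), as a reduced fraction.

t = -9/5

Set Y = (0, 0), B = (1, 0), J = (0, 1); any affine frame gives the same invariant.
1. P is the centroid of triangle JYB ⇒ P = (1/3, 1/3)
2. R lies on line YJ with YR:RJ = 5:3 ⇒ R = (0, 5/8)
3. T lies on line YP with YT:TP = 3:(-1) ⇒ T = (1/2, 1/2)
through J parallel to RT: direction (1/2, -1/8); meets RP at N = (-3/5, 23/20)
N = R + t·(P−R) with t = -9/5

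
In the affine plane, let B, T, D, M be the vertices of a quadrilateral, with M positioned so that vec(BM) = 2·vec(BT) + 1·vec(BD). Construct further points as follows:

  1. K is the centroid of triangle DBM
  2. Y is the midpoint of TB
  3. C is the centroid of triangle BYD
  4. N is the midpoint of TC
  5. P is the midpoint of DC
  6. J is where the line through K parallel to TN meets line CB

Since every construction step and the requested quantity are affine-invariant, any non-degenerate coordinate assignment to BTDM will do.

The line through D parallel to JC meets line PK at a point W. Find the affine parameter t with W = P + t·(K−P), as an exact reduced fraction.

t = -3/7

Set B = (0, 0), T = (1, 0), D = (0, 1), M = (2, 1); any affine frame gives the same invariant.
1. K is the centroid of triangle DBM ⇒ K = (2/3, 2/3)
2. Y is the midpoint of TB ⇒ Y = (1/2, 0)
3. C is the centroid of triangle BYD ⇒ C = (1/6, 1/3)
4. N is the midpoint of TC ⇒ N = (7/12, 1/6)
5. P is the midpoint of DC ⇒ P = (1/12, 2/3)
6. J is where the line through K parallel to TN meets line CB ⇒ J = (7/18, 7/9)
through D parallel to JC: direction (-2/9, -4/9); meets PK at W = (-1/6, 2/3)
W = P + t·(K−P) with t = -3/7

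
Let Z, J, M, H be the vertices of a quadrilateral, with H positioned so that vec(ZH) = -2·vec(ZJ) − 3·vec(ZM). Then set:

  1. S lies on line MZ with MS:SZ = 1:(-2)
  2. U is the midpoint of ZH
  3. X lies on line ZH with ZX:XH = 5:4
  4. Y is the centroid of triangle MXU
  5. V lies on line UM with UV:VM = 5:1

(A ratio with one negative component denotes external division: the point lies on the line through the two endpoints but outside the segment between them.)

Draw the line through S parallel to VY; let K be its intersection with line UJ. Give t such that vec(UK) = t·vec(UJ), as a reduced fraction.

t = -62/195

Set Z = (0, 0), J = (1, 0), M = (0, 1), H = (-2, -3); any affine frame gives the same invariant.
1. S lies on line MZ with MS:SZ = 1:(-2) ⇒ S = (0, 2)
2. U is the midpoint of ZH ⇒ U = (-1, -3/2)
3. X lies on line ZH with ZX:XH = 5:4 ⇒ X = (-10/9, -5/3)
4. Y is the centroid of triangle MXU ⇒ Y = (-19/27, -13/18)
5. V lies on line UM with UV:VM = 5:1 ⇒ V = (-1/6, 7/12)
through S parallel to VY: direction (-29/54, -47/36); meets UJ at K = (-319/195, -257/130)
K = U + t·(J−U) with t = -62/195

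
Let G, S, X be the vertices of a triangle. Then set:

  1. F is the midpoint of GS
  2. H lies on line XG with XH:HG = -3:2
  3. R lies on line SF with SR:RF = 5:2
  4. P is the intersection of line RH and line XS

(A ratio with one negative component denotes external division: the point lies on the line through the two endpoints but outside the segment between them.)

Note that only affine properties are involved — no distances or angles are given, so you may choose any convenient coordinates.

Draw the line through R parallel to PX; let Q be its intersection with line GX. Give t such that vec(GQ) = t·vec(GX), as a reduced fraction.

Choose coordinates G = (0, 0), S = (1, 0), X = (0, 1).
1. F is the midpoint of GS ⇒ F = (1/2, 0)
2. H lies on line XG with XH:HG = -3:2 ⇒ H = (0, -2)
3. R lies on line SF with SR:RF = 5:2 ⇒ R = (9/14, 0)
4. P is the intersection of line RH and line XS ⇒ P = (27/37, 10/37)
through R parallel to PX: direction (-27/37, 27/37); meets GX at Q = (0, 9/14)
Q = G + t·(X−G) with t = 9/14

t = 9/14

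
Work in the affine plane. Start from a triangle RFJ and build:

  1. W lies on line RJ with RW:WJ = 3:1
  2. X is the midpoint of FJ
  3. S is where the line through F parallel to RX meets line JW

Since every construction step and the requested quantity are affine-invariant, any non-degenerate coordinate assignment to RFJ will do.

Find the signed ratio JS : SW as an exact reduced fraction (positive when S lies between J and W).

JS:SW = -8/7

Choose coordinates R = (0, 0), F = (1, 0), J = (0, 1).
1. W lies on line RJ with RW:WJ = 3:1 ⇒ W = (0, 3/4)
2. X is the midpoint of FJ ⇒ X = (1/2, 1/2)
3. S is where the line through F parallel to RX meets line JW ⇒ S = (0, -1)
S = J + t·(W−J) with t = 8, so JS:SW = t:(1−t) = 8:-7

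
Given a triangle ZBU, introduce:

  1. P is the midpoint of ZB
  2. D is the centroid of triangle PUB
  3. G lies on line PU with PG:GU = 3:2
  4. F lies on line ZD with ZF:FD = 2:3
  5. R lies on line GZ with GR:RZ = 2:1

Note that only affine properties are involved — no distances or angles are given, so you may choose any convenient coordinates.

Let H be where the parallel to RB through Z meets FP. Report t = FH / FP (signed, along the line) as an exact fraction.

Set Z = (0, 0), B = (1, 0), U = (0, 1); any affine frame gives the same invariant.
1. P is the midpoint of ZB ⇒ P = (1/2, 0)
2. D is the centroid of triangle PUB ⇒ D = (1/2, 1/3)
3. G lies on line PU with PG:GU = 3:2 ⇒ G = (1/5, 3/5)
4. F lies on line ZD with ZF:FD = 2:3 ⇒ F = (1/5, 2/15)
5. R lies on line GZ with GR:RZ = 2:1 ⇒ R = (1/15, 1/5)
through Z parallel to RB: direction (14/15, -1/5); meets FP at H = (28/29, -6/29)
H = F + t·(P−F) with t = 74/29

t = 74/29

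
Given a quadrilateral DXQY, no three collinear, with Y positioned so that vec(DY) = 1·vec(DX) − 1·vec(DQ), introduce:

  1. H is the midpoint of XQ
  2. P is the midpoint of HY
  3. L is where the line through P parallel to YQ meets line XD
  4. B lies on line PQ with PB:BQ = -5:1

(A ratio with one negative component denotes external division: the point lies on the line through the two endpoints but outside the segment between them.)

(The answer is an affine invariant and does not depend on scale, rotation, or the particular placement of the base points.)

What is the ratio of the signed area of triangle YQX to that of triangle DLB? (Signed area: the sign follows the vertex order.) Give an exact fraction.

[YQX]:[DLB] = -128/105

Set D = (0, 0), X = (1, 0), Q = (0, 1), Y = (1, -1); any affine frame gives the same invariant.
1. H is the midpoint of XQ ⇒ H = (1/2, 1/2)
2. P is the midpoint of HY ⇒ P = (3/4, -1/4)
3. L is where the line through P parallel to YQ meets line XD ⇒ L = (5/8, 0)
4. B lies on line PQ with PB:BQ = -5:1 ⇒ B = (-3/16, 21/16)
2·[YQX] = -1, 2·[DLB] = 105/128
[YQX]:[DLB] = -1:105/128 = -128/105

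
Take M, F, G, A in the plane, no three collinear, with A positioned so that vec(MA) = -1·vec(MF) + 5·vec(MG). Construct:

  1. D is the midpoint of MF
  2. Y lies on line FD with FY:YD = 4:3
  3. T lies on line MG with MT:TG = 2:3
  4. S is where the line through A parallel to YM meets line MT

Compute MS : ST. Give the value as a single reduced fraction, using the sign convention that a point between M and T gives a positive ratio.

Set M = (0, 0), F = (1, 0), G = (0, 1), A = (-1, 5); any affine frame gives the same invariant.
1. D is the midpoint of MF ⇒ D = (1/2, 0)
2. Y lies on line FD with FY:YD = 4:3 ⇒ Y = (5/7, 0)
3. T lies on line MG with MT:TG = 2:3 ⇒ T = (0, 2/5)
4. S is where the line through A parallel to YM meets line MT ⇒ S = (0, 5)
S = M + t·(T−M) with t = 25/2, so MS:ST = t:(1−t) = 25/2:-23/2

MS:ST = -25/23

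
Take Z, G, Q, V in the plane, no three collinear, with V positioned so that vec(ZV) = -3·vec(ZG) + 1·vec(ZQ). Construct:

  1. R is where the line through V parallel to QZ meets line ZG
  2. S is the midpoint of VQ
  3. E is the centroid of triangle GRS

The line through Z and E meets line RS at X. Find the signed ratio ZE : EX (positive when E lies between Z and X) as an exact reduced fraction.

ZE:EX = 5/4

Set Z = (0, 0), G = (1, 0), Q = (0, 1), V = (-3, 1); any affine frame gives the same invariant.
1. R is where the line through V parallel to QZ meets line ZG ⇒ R = (-3, 0)
2. S is the midpoint of VQ ⇒ S = (-3/2, 1)
3. E is the centroid of triangle GRS ⇒ E = (-7/6, 1/3)
line ZE meets RS at X = (-21/10, 3/5)
E = Z + t·(X−Z) with t = 5/9, so ZE:EX = 5/9:4/9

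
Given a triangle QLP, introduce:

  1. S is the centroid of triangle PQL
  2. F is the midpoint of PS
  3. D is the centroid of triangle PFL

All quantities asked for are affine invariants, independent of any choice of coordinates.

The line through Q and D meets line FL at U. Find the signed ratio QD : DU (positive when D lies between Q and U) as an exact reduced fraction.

Set Q = (0, 0), L = (1, 0), P = (0, 1); any affine frame gives the same invariant.
1. S is the centroid of triangle PQL ⇒ S = (1/3, 1/3)
2. F is the midpoint of PS ⇒ F = (1/6, 2/3)
3. D is the centroid of triangle PFL ⇒ D = (7/18, 5/9)
line QD meets FL at U = (14/39, 20/39)
D = Q + t·(U−Q) with t = 13/12, so QD:DU = 13/12:-1/12

QD:DU = -13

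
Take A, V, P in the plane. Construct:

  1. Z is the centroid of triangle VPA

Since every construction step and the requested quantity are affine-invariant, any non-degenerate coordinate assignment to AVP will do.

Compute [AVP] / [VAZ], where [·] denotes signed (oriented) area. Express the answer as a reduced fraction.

[AVP]:[VAZ] = -3

Set A = (0, 0), V = (1, 0), P = (0, 1); any affine frame gives the same invariant.
1. Z is the centroid of triangle VPA ⇒ Z = (1/3, 1/3)
2·[AVP] = 1, 2·[VAZ] = -1/3
[AVP]:[VAZ] = 1:-1/3 = -3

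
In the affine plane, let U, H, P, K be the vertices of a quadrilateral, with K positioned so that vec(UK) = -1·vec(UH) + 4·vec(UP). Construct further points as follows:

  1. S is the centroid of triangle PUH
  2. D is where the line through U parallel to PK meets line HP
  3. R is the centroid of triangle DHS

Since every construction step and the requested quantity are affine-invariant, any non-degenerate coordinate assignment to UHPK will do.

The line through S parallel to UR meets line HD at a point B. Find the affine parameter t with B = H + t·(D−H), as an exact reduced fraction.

t = 3/8

Choose coordinates U = (0, 0), H = (1, 0), P = (0, 1), K = (-1, 4).
1. S is the centroid of triangle PUH ⇒ S = (1/3, 1/3)
2. D is where the line through U parallel to PK meets line HP ⇒ D = (-1/2, 3/2)
3. R is the centroid of triangle DHS ⇒ R = (5/18, 11/18)
through S parallel to UR: direction (5/18, 11/18); meets HD at B = (7/16, 9/16)
B = H + t·(D−H) with t = 3/8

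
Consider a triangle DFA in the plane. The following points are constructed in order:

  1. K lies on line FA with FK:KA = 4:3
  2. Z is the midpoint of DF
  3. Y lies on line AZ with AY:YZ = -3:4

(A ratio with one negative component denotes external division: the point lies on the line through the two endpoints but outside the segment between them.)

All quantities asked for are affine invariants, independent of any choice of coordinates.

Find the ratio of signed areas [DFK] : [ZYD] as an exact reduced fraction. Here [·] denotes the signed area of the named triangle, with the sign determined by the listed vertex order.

Assign D = (0, 0), F = (1, 0), A = (0, 1) — the answer is frame-independent, so this choice is without loss of generality.
1. K lies on line FA with FK:KA = 4:3 ⇒ K = (3/7, 4/7)
2. Z is the midpoint of DF ⇒ Z = (1/2, 0)
3. Y lies on line AZ with AY:YZ = -3:4 ⇒ Y = (-3/2, 4)
2·[DFK] = 4/7, 2·[ZYD] = 2
[DFK]:[ZYD] = 4/7:2 = 2/7

[DFK]:[ZYD] = 2/7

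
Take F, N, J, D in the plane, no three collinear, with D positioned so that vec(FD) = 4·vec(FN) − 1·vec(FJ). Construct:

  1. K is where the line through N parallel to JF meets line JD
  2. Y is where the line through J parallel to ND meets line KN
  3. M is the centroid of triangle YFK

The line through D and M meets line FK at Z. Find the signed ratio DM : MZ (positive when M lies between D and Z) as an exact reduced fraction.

DM:MZ = -55

Assign F = (0, 0), N = (1, 0), J = (0, 1), D = (4, -1) — the answer is frame-independent, so this choice is without loss of generality.
1. K is where the line through N parallel to JF meets line JD ⇒ K = (1, 1/2)
2. Y is where the line through J parallel to ND meets line KN ⇒ Y = (1, 2/3)
3. M is the centroid of triangle YFK ⇒ M = (2/3, 7/18)
line DM meets FK at Z = (8/11, 4/11)
M = D + t·(Z−D) with t = 55/54, so DM:MZ = 55/54:-1/54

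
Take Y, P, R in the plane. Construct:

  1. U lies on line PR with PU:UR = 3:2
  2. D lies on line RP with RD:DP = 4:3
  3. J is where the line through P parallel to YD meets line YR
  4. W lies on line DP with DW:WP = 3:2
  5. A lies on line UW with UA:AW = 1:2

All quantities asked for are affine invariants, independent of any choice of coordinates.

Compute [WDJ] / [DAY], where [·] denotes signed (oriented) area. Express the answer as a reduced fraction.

Choose coordinates Y = (0, 0), P = (1, 0), R = (0, 1).
1. U lies on line PR with PU:UR = 3:2 ⇒ U = (2/5, 3/5)
2. D lies on line RP with RD:DP = 4:3 ⇒ D = (4/7, 3/7)
3. J is where the line through P parallel to YD meets line YR ⇒ J = (0, -3/4)
4. W lies on line DP with DW:WP = 3:2 ⇒ W = (29/35, 6/35)
5. A lies on line UW with UA:AW = 1:2 ⇒ A = (19/35, 16/35)
2·[WDJ] = 9/20, 2·[DAY] = 1/35
[WDJ]:[DAY] = 9/20:1/35 = 63/4

[WDJ]:[DAY] = 63/4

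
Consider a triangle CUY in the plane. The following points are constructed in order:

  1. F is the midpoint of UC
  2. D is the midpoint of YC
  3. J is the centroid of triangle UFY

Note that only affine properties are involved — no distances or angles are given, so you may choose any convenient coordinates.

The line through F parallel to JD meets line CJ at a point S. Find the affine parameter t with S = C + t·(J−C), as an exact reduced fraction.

Assign C = (0, 0), U = (1, 0), Y = (0, 1) — the answer is frame-independent, so this choice is without loss of generality.
1. F is the midpoint of UC ⇒ F = (1/2, 0)
2. D is the midpoint of YC ⇒ D = (0, 1/2)
3. J is the centroid of triangle UFY ⇒ J = (1/2, 1/3)
through F parallel to JD: direction (-1/2, 1/6); meets CJ at S = (1/6, 1/9)
S = C + t·(J−C) with t = 1/3

t = 1/3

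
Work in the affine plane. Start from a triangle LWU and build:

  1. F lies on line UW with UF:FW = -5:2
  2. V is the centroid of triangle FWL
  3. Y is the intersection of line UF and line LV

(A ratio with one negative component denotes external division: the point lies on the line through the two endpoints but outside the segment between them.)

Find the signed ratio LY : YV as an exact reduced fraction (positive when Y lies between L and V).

Set L = (0, 0), W = (1, 0), U = (0, 1); any affine frame gives the same invariant.
1. F lies on line UW with UF:FW = -5:2 ⇒ F = (5/3, -2/3)
2. V is the centroid of triangle FWL ⇒ V = (8/9, -2/9)
3. Y is the intersection of line UF and line LV ⇒ Y = (4/3, -1/3)
Y = L + t·(V−L) with t = 3/2, so LY:YV = t:(1−t) = 3/2:-1/2

LY:YV = -3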